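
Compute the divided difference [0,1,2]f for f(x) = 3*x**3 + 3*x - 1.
9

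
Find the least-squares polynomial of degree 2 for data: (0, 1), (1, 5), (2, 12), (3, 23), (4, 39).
6/5 + (7/5)x + (2)x²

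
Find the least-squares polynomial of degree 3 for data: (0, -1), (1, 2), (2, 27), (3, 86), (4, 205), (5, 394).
-22/21 + (-95/126)x + (26/21)x² + (53/18)x³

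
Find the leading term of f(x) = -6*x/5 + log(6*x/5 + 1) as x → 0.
-18*x**2/25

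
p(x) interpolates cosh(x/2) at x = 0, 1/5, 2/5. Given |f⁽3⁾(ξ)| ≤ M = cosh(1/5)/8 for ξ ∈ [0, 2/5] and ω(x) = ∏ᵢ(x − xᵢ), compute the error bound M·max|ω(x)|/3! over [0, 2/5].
sqrt(3)*cosh(1/5)/27000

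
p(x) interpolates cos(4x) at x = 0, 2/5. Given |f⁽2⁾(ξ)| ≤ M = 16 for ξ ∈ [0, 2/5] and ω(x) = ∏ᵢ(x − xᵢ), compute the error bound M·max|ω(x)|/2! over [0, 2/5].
8/25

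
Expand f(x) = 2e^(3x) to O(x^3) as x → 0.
2 + 6*x + 9*x**2 + O(x**3)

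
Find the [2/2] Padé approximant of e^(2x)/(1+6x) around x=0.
(91*x**2/129 + 58*x/43 + 1)/(-503*x**2/129 + 230*x/43 + 1)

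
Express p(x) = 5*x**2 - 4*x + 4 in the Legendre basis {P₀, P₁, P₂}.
(17/3)P₀ + (-4)P₁ + (10/3)P₂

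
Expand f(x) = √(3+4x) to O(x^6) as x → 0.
sqrt(3) + 2*sqrt(3)*x/3 - 2*sqrt(3)*x**2/9 + 4*sqrt(3)*x**3/27 - 10*sqrt(3)*x**4/81 + 28*sqrt(3)*x**5/243 + O(x**6)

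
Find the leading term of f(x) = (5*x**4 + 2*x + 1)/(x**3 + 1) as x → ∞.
5*x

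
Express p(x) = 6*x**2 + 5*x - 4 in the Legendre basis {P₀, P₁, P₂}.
(-2)P₀ + (5)P₁ + (4)P₂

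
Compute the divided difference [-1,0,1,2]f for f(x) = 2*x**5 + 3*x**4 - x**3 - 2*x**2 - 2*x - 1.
15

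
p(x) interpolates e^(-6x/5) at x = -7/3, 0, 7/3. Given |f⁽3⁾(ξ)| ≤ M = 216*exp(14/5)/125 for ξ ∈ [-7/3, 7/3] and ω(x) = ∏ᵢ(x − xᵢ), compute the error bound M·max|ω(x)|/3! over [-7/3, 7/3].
2744*sqrt(3)*exp(14/5)/3375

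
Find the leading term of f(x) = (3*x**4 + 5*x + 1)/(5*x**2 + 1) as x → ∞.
3*x**2/5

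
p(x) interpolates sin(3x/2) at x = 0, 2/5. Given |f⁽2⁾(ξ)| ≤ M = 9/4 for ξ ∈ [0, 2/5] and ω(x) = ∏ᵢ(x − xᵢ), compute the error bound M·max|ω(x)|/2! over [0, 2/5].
9/200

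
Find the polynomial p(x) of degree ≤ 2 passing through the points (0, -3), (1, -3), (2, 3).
3*x**2 - 3*x - 3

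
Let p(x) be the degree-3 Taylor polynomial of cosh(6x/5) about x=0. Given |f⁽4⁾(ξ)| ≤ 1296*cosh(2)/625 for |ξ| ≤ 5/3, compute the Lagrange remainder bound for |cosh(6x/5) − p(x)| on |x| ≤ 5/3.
2*cosh(2)/3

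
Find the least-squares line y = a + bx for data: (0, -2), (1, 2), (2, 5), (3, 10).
a = -21/10, b = 39/10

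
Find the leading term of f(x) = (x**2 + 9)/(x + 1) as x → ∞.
x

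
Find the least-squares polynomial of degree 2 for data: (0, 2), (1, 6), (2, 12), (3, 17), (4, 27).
76/35 + (207/70)x + (11/14)x²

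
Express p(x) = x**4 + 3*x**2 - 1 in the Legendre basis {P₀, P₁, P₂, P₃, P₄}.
(1/5)P₀ + (18/7)P₂ + (8/35)P₄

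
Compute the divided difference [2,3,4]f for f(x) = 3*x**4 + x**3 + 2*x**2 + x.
176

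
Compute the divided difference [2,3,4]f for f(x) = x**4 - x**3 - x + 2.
46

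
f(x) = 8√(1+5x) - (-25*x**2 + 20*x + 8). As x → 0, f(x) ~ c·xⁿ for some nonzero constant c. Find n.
3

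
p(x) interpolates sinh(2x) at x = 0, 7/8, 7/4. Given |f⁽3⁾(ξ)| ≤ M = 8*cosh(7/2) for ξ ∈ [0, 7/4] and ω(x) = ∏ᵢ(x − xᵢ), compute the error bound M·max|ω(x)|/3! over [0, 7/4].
343*sqrt(3)*cosh(7/2)/1728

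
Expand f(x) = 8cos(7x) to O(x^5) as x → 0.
8 - 196*x**2 + 2401*x**4/3 + O(x**5)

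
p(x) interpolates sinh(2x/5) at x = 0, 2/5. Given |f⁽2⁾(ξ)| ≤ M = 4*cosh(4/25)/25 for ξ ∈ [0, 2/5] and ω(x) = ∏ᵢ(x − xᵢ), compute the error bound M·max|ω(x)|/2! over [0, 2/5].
2*cosh(4/25)/625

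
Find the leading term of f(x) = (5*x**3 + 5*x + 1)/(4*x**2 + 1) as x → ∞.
5*x/4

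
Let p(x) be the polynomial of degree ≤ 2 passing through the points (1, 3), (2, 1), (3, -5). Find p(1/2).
5/2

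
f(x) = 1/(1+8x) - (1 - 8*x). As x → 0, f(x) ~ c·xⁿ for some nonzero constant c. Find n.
2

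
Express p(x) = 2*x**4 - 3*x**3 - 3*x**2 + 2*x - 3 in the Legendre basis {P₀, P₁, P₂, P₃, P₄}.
(-18/5)P₀ + (1/5)P₁ + (-6/7)P₂ + (-6/5)P₃ + (16/35)P₄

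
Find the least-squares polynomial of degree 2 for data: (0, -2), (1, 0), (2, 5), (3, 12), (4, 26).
-59/35 + (-22/35)x + (13/7)x²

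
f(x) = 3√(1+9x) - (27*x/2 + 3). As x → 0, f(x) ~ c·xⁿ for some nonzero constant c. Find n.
2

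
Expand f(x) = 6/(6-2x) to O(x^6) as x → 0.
1 + x/3 + x**2/9 + x**3/27 + x**4/81 + x**5/243 + O(x**6)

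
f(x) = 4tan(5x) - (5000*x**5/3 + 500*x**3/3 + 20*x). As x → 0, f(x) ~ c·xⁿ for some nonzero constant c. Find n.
7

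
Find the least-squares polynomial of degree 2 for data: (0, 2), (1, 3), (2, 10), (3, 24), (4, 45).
74/35 + (-191/70)x + (47/14)x²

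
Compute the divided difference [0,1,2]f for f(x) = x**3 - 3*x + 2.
3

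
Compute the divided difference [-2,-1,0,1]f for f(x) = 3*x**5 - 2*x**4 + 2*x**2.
19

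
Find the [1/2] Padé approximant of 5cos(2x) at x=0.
5/(2*x**2 + 1)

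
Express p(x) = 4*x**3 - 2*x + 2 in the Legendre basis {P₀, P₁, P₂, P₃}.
(2)P₀ + (2/5)P₁ + (8/5)P₃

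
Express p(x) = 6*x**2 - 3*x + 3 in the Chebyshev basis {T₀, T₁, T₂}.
(6)T₀ + (-3)T₁ + (3)T₂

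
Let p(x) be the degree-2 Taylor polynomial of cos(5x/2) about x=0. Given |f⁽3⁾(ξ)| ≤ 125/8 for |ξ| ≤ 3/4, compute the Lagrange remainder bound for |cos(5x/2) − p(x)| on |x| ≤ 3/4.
1125/1024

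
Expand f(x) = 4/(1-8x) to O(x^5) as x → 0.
4 + 32*x + 256*x**2 + 2048*x**3 + 16384*x**4 + O(x**5)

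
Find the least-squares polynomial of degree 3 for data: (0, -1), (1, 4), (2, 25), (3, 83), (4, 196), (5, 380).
-103/126 + (163/108)x + (-37/126)x² + (329/108)x³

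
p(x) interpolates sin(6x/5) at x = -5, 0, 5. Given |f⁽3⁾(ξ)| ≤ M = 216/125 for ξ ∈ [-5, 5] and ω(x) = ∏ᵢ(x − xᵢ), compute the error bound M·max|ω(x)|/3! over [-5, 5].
8*sqrt(3)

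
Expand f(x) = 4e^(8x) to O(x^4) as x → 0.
4 + 32*x + 128*x**2 + 1024*x**3/3 + O(x**4)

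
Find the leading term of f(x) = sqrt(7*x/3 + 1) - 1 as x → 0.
7*x/6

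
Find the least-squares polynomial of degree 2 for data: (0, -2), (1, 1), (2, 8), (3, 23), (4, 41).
-69/35 + (-2/35)x + (19/7)x²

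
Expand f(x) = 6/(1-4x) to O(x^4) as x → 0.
6 + 24*x + 96*x**2 + 384*x**3 + O(x**4)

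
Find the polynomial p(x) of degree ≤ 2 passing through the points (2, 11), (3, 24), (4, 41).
2*x**2 + 3*x - 3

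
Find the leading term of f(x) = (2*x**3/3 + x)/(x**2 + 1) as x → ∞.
2*x/3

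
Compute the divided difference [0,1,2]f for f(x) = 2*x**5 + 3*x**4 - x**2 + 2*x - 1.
50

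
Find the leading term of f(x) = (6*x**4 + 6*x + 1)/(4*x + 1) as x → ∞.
3*x**3/2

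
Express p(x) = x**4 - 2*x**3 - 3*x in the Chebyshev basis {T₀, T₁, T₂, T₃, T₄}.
(3/8)T₀ + (-9/2)T₁ + (1/2)T₂ + (-1/2)T₃ + (1/8)T₄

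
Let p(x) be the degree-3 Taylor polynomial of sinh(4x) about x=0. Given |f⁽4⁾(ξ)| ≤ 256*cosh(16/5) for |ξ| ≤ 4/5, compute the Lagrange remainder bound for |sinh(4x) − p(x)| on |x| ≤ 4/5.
8192*cosh(16/5)/1875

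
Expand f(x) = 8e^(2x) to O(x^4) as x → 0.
8 + 16*x + 16*x**2 + 32*x**3/3 + O(x**4)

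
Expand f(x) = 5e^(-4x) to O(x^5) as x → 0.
5 - 20*x + 40*x**2 - 160*x**3/3 + 160*x**4/3 + O(x**5)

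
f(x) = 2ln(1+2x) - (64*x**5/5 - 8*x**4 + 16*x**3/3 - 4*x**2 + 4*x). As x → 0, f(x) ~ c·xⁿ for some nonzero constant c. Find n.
6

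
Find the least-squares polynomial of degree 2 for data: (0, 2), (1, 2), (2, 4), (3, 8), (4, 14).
2 - x + x²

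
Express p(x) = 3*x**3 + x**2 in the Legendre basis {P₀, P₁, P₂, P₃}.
(1/3)P₀ + (9/5)P₁ + (2/3)P₂ + (6/5)P₃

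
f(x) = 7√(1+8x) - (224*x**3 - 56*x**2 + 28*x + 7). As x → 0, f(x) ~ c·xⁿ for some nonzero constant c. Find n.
4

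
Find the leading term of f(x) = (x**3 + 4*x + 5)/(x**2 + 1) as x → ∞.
x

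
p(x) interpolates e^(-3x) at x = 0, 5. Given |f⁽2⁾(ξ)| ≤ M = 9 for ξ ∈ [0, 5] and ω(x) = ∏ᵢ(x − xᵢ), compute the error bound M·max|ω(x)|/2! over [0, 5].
225/8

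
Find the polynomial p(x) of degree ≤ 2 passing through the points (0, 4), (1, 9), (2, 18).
2*x**2 + 3*x + 4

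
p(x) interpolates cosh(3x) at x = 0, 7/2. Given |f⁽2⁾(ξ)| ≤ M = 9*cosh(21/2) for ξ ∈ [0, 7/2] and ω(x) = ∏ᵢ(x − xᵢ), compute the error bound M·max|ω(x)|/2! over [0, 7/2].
441*cosh(21/2)/32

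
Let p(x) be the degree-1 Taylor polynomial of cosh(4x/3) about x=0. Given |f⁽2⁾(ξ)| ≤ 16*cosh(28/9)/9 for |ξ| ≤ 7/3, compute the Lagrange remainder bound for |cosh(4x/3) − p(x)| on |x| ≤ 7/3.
392*cosh(28/9)/81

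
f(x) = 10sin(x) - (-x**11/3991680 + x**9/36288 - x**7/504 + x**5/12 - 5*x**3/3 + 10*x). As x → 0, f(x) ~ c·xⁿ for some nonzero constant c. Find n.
13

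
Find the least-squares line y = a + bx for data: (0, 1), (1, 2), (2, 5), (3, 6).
a = 4/5, b = 9/5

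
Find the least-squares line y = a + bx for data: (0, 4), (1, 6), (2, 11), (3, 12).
a = 39/10, b = 29/10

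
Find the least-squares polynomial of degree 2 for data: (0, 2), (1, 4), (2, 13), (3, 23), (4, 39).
61/35 + (71/70)x + (29/14)x²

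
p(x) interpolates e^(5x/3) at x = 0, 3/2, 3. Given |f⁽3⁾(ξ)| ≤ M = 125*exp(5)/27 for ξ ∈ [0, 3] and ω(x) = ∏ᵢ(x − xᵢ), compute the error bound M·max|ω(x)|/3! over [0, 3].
125*sqrt(3)*exp(5)/216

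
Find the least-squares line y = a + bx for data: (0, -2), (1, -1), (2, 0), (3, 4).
a = -13/5, b = 19/10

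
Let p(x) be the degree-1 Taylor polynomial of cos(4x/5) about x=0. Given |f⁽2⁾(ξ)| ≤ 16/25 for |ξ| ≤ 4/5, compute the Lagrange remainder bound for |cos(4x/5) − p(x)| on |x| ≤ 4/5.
128/625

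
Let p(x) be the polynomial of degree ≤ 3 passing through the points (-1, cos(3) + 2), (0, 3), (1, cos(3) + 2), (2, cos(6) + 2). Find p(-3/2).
7*cos(3)/2 - 5*cos(6)/16 - 3/16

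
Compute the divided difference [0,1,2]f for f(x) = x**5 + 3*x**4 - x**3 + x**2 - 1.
34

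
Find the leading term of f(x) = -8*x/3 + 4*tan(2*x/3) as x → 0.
32*x**3/81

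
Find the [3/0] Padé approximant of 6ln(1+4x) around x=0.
8*x*(16*x**2 - 6*x + 3)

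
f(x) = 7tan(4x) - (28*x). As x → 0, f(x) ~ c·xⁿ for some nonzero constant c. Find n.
3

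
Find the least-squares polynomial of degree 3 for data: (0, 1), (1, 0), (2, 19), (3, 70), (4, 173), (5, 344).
17/21 + (-31/9)x + (11/21)x² + (25/9)x³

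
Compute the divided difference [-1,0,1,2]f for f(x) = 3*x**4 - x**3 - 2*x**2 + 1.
5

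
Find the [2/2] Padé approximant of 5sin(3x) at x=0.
15*x/(3*x**2/2 + 1)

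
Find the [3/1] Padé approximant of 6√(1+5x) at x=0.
(-375*x**3/32 + 225*x**2/8 + 135*x/4 + 6)/(25*x/8 + 1)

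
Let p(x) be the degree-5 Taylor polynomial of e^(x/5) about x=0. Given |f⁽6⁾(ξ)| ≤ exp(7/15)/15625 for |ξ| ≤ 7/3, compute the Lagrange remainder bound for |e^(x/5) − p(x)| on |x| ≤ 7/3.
117649*exp(7/15)/8201250000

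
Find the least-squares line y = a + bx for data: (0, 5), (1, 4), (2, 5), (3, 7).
a = 21/5, b = 7/10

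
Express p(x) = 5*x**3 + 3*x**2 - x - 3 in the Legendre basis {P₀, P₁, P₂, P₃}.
(-2)P₀ + (2)P₁ + (2)P₂ + (2)P₃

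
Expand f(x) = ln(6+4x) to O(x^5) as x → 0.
log(6) + 2*x/3 - 2*x**2/9 + 8*x**3/81 - 4*x**4/81 + O(x**5)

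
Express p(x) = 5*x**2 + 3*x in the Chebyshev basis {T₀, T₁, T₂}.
(5/2)T₀ + (3)T₁ + (5/2)T₂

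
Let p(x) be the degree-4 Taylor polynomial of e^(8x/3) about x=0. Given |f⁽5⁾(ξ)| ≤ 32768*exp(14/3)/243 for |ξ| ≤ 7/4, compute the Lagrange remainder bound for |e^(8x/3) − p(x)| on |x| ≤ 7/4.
67228*exp(14/3)/3645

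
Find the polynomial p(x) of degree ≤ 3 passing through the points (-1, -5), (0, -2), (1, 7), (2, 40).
3*x**3 + 3*x**2 + 3*x - 2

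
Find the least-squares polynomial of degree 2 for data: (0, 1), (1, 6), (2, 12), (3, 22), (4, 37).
10/7 + (68/35)x + (12/7)x²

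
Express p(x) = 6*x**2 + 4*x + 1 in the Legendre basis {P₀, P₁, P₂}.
(3)P₀ + (4)P₁ + (4)P₂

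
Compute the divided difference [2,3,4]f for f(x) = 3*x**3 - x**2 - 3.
26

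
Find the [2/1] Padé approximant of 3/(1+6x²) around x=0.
3 - 18*x**2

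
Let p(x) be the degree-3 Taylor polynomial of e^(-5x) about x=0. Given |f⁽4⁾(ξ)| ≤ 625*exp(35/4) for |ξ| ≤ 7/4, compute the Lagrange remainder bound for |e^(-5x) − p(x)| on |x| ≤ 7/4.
1500625*exp(35/4)/6144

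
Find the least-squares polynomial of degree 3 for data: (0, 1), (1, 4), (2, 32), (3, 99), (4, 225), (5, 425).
58/63 + (-1069/378)x + (859/252)x² + (305/108)x³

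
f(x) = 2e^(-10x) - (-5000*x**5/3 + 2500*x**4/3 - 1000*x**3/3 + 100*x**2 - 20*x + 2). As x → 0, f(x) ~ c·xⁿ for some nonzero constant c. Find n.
6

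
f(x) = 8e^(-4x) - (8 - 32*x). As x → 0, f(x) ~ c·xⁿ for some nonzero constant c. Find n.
2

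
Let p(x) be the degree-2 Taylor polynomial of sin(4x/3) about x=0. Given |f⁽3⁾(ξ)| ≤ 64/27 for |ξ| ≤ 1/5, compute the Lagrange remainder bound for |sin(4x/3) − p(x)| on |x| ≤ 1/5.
32/10125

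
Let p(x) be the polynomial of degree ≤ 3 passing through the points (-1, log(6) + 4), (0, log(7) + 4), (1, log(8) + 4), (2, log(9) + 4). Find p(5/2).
log(567*2**(1/8)*3**(1/16)*7**(5/16)/128) + 4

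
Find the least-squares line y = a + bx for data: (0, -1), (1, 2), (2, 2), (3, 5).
a = -7/10, b = 9/5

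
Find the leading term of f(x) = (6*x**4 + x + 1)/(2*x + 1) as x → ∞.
3*x**3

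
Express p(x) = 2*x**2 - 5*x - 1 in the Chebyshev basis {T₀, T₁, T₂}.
(-5)T₁ + T₂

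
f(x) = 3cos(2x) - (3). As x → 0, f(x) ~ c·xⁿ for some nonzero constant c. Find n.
2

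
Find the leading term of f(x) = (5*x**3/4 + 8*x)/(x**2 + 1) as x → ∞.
5*x/4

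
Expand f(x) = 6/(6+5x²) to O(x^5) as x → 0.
1 - 5*x**2/6 + 25*x**4/36 + O(x**5)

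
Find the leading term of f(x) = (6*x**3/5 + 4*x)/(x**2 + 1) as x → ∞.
6*x/5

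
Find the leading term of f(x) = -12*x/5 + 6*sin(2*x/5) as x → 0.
-8*x**3/125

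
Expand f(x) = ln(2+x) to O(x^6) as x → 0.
log(2) + x/2 - x**2/8 + x**3/24 - x**4/64 + x**5/160 + O(x**6)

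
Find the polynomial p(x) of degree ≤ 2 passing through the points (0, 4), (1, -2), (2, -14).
-3*x**2 - 3*x + 4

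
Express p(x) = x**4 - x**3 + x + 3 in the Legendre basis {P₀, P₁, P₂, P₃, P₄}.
(16/5)P₀ + (2/5)P₁ + (4/7)P₂ + (-2/5)P₃ + (8/35)P₄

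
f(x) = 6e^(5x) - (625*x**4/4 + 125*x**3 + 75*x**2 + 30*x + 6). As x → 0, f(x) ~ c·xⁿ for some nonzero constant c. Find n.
5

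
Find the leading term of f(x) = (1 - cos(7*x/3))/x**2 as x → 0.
49/18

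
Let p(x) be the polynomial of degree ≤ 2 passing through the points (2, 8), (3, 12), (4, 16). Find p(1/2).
2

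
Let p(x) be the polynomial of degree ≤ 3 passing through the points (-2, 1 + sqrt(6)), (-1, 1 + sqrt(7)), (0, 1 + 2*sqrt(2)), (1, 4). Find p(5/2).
-189*sqrt(2)/8 - 35*sqrt(6)/16 + 331/16 + 135*sqrt(7)/16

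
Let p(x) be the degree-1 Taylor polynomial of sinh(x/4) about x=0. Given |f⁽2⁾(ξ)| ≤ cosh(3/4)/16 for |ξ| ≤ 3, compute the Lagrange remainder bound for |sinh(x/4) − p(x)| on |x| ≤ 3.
9*cosh(3/4)/32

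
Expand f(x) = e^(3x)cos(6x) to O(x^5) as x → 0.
1 + 3*x - 27*x**2/2 - 99*x**3/2 - 189*x**4/8 + O(x**5)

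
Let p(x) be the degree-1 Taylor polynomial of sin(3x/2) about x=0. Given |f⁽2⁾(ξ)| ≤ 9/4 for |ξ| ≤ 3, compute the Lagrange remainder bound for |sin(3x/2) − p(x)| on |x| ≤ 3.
81/8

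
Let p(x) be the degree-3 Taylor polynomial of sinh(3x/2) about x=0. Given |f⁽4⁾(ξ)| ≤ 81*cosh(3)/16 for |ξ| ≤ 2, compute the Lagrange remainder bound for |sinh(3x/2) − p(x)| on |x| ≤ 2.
27*cosh(3)/8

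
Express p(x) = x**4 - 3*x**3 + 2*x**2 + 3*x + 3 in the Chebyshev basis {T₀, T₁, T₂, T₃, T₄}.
(35/8)T₀ + (3/4)T₁ + (3/2)T₂ + (-3/4)T₃ + (1/8)T₄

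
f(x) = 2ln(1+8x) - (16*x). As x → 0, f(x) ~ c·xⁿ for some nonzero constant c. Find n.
2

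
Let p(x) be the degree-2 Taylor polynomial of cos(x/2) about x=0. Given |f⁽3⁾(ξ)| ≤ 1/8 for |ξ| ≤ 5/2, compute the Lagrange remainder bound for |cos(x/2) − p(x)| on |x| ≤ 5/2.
125/384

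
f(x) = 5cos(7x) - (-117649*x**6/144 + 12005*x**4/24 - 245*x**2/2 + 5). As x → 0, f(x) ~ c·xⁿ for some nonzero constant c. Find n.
8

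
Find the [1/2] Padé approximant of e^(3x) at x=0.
(x + 1)/(3*x**2/2 - 2*x + 1)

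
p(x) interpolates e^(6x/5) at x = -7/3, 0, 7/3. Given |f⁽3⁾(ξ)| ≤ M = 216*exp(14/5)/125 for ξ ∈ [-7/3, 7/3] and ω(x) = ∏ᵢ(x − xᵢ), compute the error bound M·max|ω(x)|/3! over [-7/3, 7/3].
2744*sqrt(3)*exp(14/5)/3375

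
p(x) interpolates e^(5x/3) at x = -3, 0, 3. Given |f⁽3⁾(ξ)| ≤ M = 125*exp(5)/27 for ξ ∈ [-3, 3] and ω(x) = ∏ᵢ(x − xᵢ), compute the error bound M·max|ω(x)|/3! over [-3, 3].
125*sqrt(3)*exp(5)/27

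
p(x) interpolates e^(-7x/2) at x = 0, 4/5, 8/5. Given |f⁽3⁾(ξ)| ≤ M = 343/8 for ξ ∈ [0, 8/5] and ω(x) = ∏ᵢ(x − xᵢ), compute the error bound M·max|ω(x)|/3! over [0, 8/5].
2744*sqrt(3)/3375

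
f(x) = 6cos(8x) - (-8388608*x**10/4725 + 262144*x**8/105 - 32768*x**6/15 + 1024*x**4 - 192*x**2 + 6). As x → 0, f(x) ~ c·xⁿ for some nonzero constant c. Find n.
12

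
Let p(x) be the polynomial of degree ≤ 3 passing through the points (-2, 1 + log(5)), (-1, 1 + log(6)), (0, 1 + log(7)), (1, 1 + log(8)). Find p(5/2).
1 + log(1761205026816*2**(1/8)*3**(7/16)*5**(13/16)*7**(3/16)/1730160900125)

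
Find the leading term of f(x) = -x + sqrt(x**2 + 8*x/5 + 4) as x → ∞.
4/5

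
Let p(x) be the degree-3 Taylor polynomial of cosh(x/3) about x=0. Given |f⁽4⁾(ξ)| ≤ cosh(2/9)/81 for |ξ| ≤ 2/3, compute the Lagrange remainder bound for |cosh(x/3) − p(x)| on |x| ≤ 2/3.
2*cosh(2/9)/19683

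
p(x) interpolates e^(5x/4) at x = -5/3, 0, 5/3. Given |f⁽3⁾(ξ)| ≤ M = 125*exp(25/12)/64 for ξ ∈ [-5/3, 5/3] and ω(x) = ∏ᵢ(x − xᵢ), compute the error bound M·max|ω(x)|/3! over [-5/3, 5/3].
15625*sqrt(3)*exp(25/12)/46656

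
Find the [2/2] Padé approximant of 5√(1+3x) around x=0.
(225*x**2/16 + 75*x/4 + 5)/(9*x**2/16 + 9*x/4 + 1)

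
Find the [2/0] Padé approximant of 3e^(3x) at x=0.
27*x**2/2 + 9*x + 3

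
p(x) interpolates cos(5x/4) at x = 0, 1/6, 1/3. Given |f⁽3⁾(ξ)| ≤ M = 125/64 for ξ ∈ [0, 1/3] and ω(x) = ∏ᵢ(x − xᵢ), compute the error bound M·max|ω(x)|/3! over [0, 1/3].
125*sqrt(3)/373248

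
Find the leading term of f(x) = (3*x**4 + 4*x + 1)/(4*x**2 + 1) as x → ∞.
3*x**2/4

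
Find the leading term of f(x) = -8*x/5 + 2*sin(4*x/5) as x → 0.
-64*x**3/375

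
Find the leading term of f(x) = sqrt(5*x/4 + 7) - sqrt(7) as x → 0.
5*sqrt(7)*x/56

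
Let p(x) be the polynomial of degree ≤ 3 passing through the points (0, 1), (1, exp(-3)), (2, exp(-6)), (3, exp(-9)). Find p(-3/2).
(-189*exp(6) - 35 + 135*exp(3) + 105*exp(9))*exp(-9)/16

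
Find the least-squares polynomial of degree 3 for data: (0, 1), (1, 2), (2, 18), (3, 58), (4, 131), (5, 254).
47/63 + (-323/378)x + (59/63)x² + (101/54)x³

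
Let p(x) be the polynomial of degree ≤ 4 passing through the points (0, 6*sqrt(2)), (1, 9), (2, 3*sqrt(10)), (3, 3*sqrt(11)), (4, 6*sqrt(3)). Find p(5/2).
-45/32 - 15*sqrt(3)/64 + 9*sqrt(2)/64 + 45*sqrt(11)/32 + 135*sqrt(10)/64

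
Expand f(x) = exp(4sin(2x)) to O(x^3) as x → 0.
1 + 8*x + 32*x**2 + O(x**3)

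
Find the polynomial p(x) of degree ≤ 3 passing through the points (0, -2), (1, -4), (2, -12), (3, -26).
-3*x**2 + x - 2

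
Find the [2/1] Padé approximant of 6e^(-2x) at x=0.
(4*x**2 - 8*x + 6)/(2*x/3 + 1)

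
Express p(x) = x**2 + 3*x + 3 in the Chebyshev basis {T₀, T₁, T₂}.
(7/2)T₀ + (3)T₁ + (1/2)T₂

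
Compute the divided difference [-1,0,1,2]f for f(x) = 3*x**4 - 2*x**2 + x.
6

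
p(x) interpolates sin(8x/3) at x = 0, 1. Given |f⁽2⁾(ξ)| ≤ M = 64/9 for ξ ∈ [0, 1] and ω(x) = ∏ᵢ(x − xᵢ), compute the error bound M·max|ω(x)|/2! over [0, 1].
8/9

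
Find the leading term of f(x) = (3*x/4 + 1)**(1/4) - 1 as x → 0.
3*x/16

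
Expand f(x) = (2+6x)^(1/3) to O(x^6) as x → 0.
2**(1/3) + 2**(1/3)*x - 2**(1/3)*x**2 + 5*2**(1/3)*x**3/3 - 10*2**(1/3)*x**4/3 + 22*2**(1/3)*x**5/3 + O(x**6)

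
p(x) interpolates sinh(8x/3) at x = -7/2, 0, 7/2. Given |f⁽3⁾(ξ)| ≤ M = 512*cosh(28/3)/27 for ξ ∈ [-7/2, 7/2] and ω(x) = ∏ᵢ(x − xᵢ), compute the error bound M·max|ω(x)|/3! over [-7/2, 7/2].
21952*sqrt(3)*cosh(28/3)/729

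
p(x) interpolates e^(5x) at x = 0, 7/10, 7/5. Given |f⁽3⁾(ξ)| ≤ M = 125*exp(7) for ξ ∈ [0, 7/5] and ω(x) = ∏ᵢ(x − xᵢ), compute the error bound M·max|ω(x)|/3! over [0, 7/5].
343*sqrt(3)*exp(7)/216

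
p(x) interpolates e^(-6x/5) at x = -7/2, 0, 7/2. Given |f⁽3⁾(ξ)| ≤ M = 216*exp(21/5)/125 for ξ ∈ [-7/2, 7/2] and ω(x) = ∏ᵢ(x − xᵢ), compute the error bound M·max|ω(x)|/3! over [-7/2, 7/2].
343*sqrt(3)*exp(21/5)/125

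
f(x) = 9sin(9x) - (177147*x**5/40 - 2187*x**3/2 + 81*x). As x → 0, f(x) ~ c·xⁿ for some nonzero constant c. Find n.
7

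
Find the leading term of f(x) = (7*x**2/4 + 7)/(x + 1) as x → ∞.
7*x/4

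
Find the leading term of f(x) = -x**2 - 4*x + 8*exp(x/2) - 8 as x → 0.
x**3/6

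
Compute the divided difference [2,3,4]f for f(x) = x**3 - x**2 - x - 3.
8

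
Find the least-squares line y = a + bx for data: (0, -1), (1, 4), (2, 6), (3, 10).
a = -1/2, b = 7/2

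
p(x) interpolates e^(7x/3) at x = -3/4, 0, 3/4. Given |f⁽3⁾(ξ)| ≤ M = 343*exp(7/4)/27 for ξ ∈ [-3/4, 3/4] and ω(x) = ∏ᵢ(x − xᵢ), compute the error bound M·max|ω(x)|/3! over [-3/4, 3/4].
343*sqrt(3)*exp(7/4)/1728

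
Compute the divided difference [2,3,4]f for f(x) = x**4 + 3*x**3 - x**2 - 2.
81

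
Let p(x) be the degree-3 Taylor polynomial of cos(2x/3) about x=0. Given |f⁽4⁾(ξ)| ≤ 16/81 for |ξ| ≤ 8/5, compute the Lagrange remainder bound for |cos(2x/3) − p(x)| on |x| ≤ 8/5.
8192/151875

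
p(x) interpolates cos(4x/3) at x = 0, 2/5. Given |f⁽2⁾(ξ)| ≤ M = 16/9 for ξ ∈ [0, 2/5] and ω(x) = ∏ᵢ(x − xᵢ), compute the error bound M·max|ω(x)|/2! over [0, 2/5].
8/225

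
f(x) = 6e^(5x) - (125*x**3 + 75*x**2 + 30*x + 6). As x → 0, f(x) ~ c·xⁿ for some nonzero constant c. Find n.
4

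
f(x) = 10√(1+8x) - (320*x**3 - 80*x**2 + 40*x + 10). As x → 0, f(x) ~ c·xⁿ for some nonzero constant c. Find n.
4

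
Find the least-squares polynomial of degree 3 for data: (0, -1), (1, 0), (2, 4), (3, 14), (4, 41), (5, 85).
-61/63 + (47/27)x + (-421/252)x² + (103/108)x³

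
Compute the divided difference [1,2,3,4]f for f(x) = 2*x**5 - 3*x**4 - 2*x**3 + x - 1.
98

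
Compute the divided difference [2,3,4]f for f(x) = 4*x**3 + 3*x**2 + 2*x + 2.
39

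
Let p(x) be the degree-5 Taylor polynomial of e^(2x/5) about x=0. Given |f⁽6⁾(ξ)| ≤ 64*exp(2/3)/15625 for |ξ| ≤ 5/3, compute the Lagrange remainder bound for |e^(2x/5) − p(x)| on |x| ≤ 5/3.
4*exp(2/3)/32805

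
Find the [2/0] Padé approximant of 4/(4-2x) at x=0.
x**2/4 + x/2 + 1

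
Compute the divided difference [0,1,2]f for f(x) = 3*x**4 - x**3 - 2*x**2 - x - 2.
16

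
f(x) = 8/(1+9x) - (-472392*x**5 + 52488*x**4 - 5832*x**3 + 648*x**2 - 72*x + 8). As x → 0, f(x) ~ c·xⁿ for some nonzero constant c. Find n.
6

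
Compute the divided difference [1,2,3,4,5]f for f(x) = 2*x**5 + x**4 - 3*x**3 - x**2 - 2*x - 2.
31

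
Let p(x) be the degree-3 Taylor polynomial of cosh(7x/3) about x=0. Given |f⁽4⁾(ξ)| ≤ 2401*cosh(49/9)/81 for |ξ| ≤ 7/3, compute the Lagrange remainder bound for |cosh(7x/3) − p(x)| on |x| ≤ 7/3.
5764801*cosh(49/9)/157464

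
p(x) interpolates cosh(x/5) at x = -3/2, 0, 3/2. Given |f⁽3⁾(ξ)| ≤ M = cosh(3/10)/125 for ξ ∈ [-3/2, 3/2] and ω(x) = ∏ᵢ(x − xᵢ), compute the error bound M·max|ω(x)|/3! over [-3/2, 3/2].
sqrt(3)*cosh(3/10)/1000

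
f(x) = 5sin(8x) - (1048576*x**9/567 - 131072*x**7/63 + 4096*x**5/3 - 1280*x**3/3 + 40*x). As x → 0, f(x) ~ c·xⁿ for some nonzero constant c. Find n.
11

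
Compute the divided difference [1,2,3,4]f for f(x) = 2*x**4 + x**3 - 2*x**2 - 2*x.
21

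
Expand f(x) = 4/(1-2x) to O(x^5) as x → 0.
4 + 8*x + 16*x**2 + 32*x**3 + 64*x**4 + O(x**5)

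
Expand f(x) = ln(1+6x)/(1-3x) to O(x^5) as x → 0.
6*x + 72*x**3 - 108*x**4 + O(x**5)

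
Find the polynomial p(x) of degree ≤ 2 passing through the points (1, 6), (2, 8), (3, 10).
2*x + 4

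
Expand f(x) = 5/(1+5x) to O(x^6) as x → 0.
5 - 25*x + 125*x**2 - 625*x**3 + 3125*x**4 - 15625*x**5 + O(x**6)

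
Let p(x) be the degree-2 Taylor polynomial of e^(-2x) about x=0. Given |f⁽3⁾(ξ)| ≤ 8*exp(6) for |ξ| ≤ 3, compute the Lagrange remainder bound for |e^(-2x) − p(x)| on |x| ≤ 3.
36*exp(6)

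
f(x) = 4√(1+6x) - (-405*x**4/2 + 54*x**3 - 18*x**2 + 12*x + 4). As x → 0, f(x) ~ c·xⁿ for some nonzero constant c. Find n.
5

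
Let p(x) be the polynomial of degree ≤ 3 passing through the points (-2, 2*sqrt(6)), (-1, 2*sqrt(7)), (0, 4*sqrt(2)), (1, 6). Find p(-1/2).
-3/8 - sqrt(6)/8 + 9*sqrt(7)/8 + 9*sqrt(2)/4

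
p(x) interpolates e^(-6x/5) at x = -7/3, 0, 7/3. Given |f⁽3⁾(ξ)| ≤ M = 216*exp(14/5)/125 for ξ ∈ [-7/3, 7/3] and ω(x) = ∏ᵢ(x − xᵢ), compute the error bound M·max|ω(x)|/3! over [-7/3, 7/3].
2744*sqrt(3)*exp(14/5)/3375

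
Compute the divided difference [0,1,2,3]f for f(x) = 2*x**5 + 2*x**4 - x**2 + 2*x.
62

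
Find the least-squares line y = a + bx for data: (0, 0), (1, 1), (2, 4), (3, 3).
a = 1/5, b = 6/5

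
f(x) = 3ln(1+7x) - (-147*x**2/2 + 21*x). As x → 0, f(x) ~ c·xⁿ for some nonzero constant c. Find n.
3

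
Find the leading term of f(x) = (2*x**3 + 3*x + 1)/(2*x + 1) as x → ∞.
x**2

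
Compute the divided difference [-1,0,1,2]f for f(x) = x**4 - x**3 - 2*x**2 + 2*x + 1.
1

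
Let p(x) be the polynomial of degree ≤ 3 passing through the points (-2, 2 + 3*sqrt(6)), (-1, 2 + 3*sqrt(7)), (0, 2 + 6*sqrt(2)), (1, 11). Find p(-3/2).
-15*sqrt(2)/8 + 15*sqrt(6)/16 + 41/16 + 45*sqrt(7)/16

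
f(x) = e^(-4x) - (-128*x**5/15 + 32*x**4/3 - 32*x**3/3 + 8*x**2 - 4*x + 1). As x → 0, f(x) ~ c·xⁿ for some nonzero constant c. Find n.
6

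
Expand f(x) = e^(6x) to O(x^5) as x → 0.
1 + 6*x + 18*x**2 + 36*x**3 + 54*x**4 + O(x**5)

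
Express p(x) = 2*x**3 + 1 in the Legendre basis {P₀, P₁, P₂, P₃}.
P₀ + (6/5)P₁ + (4/5)P₃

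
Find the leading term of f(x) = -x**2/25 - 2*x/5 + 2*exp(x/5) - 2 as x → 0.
x**3/375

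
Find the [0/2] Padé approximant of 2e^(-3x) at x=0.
2/(9*x**2/2 + 3*x + 1)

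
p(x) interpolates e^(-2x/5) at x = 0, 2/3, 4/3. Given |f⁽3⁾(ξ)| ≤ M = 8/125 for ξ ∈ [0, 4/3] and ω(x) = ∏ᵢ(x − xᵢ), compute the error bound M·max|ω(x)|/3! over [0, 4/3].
64*sqrt(3)/91125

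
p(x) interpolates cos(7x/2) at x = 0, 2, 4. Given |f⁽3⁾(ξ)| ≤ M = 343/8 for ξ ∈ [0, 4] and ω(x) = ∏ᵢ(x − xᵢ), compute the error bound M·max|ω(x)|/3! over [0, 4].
343*sqrt(3)/27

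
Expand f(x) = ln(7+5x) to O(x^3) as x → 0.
log(7) + 5*x/7 - 25*x**2/98 + O(x**3)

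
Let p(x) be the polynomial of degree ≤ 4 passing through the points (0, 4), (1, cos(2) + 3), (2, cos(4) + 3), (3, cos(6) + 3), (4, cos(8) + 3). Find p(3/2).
45*cos(4)/64 + 15*cos(2)/32 - 5*cos(6)/32 + 3*cos(8)/128 + 379/128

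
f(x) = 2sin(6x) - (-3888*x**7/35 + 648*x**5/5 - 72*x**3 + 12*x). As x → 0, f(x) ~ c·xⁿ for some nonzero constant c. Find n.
9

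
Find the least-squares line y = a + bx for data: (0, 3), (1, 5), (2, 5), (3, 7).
a = 16/5, b = 6/5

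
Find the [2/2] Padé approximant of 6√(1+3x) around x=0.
(135*x**2/8 + 45*x/2 + 6)/(9*x**2/16 + 9*x/4 + 1)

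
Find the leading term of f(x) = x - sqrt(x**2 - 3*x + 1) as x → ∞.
3/2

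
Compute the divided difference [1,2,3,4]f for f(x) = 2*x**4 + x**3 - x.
21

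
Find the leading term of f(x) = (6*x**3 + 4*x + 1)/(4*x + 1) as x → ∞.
3*x**2/2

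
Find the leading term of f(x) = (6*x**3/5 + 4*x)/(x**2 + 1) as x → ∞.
6*x/5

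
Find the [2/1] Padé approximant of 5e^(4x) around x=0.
(40*x**2/3 + 40*x/3 + 5)/(1 - 4*x/3)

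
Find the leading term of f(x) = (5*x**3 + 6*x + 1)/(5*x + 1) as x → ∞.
x**2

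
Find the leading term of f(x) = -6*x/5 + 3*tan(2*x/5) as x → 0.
8*x**3/125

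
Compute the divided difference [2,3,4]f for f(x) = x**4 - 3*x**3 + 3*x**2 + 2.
31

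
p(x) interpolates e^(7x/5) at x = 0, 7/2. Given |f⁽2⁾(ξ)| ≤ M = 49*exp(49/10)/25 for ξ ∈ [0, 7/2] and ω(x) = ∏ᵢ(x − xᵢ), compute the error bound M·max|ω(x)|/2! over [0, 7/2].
2401*exp(49/10)/800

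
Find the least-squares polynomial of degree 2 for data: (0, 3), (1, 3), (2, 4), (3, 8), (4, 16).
116/35 + (-163/70)x + (19/14)x²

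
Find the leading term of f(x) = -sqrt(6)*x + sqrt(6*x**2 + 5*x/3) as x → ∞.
5*sqrt(6)/36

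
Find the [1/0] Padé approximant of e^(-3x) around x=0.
1 - 3*x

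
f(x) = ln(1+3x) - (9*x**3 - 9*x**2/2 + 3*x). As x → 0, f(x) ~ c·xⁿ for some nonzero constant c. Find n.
4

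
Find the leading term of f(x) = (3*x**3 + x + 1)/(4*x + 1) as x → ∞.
3*x**2/4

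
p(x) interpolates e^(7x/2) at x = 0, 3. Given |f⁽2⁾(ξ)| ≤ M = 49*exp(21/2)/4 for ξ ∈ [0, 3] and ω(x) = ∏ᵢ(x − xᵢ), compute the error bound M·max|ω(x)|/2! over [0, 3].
441*exp(21/2)/32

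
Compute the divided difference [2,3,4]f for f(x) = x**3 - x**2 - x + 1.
8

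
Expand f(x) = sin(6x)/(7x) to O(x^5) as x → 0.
6/7 - 36*x**2/7 + 324*x**4/35 + O(x**5)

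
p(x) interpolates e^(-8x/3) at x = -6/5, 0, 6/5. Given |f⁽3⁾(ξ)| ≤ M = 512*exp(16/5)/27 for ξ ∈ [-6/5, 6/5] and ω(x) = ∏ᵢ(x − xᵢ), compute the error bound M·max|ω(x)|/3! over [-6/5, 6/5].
4096*sqrt(3)*exp(16/5)/3375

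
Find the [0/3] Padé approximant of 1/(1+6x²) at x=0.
1/(6*x**2 + 1)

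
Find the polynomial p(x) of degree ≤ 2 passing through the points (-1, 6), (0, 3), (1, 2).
x**2 - 2*x + 3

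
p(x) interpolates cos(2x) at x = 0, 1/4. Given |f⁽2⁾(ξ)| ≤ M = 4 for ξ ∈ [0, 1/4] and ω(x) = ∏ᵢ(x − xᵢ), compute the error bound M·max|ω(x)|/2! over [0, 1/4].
1/32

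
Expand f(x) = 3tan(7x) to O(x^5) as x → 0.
21*x + 343*x**3 + O(x**5)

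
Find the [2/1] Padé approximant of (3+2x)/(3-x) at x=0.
(2*x/3 + 1)/(1 - x/3)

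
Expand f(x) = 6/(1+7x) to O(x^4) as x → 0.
6 - 42*x + 294*x**2 - 2058*x**3 + O(x**4)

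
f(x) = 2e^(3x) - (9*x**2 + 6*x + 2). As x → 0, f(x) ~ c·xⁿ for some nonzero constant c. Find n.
3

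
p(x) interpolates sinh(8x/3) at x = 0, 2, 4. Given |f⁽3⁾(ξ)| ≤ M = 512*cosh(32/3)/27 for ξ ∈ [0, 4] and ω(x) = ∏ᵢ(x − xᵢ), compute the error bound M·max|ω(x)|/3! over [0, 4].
4096*sqrt(3)*cosh(32/3)/729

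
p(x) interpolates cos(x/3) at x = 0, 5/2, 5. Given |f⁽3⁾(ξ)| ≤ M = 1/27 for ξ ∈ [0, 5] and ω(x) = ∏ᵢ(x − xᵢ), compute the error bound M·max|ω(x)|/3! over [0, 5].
125*sqrt(3)/5832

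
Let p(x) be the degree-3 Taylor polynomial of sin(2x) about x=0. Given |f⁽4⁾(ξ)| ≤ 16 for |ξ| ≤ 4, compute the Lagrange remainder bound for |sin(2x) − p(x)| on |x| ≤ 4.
512/3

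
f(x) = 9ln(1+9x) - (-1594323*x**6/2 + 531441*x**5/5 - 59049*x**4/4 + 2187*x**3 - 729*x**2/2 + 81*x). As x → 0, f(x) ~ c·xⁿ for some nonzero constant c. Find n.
7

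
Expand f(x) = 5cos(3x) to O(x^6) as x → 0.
5 - 45*x**2/2 + 135*x**4/8 + O(x**6)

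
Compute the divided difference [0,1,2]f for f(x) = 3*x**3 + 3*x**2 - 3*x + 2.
12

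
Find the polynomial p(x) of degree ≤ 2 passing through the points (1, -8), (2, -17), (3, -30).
-2*x**2 - 3*x - 3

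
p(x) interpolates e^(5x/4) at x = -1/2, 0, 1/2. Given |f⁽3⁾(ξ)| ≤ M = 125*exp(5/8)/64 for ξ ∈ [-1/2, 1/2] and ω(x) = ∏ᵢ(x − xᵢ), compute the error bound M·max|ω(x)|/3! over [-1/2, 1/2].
125*sqrt(3)*exp(5/8)/13824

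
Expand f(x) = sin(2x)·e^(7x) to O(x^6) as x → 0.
2*x + 14*x**2 + 143*x**3/3 + 105*x**4 + 10061*x**5/60 + O(x**6)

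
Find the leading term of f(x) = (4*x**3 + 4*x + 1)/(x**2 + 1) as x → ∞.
4*x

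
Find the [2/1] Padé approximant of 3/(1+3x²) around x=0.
3 - 9*x**2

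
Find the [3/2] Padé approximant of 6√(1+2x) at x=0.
(3*x**3/2 + 27*x**2/2 + 18*x + 6)/(3*x**2/4 + 2*x + 1)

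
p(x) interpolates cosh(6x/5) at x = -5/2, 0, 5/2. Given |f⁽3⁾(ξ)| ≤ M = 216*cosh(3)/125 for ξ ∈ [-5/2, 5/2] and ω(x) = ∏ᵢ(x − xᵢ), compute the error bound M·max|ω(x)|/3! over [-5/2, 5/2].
sqrt(3)*cosh(3)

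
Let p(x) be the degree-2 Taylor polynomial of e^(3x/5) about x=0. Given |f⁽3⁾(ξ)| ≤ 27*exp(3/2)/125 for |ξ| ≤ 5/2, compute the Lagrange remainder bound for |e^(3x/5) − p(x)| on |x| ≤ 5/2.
9*exp(3/2)/16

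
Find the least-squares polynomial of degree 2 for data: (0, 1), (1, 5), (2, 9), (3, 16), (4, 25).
44/35 + (153/70)x + (13/14)x²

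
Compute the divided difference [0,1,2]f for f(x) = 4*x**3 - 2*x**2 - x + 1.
10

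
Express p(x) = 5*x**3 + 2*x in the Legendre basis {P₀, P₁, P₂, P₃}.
(5)P₁ + (2)P₃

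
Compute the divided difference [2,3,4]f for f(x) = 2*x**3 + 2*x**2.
20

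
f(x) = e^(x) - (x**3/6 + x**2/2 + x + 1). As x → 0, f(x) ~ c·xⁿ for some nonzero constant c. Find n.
4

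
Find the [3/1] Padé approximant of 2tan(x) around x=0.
2*x*(x**2 + 3)/3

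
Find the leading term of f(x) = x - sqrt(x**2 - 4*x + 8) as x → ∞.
2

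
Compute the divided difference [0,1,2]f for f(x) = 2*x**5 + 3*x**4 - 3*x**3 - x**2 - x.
41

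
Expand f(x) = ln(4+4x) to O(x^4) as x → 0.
log(4) + x - x**2/2 + x**3/3 + O(x**4)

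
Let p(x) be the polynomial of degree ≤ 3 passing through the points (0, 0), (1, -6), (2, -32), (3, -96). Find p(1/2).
-13/8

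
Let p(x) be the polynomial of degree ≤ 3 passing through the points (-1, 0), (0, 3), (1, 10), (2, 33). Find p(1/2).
21/4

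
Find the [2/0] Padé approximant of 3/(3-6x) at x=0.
4*x**2 + 2*x + 1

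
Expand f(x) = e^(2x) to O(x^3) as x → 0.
1 + 2*x + 2*x**2 + O(x**3)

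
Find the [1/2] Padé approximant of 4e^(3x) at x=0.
(4*x + 4)/(3*x**2/2 - 2*x + 1)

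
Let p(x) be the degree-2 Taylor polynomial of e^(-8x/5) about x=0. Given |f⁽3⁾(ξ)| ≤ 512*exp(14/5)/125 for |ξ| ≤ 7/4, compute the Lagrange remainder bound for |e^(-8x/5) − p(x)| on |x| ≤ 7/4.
1372*exp(14/5)/375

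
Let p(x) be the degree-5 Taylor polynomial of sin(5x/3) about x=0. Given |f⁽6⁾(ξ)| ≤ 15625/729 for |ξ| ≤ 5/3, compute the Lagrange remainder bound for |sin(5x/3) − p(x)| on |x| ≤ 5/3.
48828125/76527504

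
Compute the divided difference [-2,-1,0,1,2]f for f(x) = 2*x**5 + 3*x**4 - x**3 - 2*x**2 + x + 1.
3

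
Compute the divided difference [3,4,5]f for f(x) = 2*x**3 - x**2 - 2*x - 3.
23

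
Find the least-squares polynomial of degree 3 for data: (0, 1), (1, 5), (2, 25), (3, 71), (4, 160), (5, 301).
41/42 + (241/252)x + (47/42)x² + (77/36)x³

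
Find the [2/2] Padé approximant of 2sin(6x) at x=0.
12*x/(6*x**2 + 1)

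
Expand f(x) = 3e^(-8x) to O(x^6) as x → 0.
3 - 24*x + 96*x**2 - 256*x**3 + 512*x**4 - 4096*x**5/5 + O(x**6)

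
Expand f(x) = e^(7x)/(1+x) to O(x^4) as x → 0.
1 + 6*x + 37*x**2/2 + 116*x**3/3 + O(x**4)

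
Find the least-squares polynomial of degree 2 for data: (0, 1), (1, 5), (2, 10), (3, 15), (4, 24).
43/35 + (96/35)x + (5/7)x²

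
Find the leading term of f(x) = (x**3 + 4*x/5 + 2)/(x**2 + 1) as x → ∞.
x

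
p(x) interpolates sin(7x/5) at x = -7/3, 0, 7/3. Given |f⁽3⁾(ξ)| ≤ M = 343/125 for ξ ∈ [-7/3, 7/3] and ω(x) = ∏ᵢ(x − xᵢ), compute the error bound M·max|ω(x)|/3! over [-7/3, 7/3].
117649*sqrt(3)/91125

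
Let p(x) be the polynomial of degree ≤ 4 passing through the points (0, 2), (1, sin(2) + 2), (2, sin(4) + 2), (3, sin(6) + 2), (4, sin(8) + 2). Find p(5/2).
45*sin(4)/64 - 5*sin(2)/32 + 15*sin(6)/32 - 5*sin(8)/128 + 2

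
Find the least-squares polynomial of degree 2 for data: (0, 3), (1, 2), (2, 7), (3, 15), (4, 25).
18/7 + (-101/70)x + (25/14)x²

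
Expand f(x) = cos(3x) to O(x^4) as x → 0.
1 - 9*x**2/2 + O(x**4)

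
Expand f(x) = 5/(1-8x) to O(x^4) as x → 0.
5 + 40*x + 320*x**2 + 2560*x**3 + O(x**4)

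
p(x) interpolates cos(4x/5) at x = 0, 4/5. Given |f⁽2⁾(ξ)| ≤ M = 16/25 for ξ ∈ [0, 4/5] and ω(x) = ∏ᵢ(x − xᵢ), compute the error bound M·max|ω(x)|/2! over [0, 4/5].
32/625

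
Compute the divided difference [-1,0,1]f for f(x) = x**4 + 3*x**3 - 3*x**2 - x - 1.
-2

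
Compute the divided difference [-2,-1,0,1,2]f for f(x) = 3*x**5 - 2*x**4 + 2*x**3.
-2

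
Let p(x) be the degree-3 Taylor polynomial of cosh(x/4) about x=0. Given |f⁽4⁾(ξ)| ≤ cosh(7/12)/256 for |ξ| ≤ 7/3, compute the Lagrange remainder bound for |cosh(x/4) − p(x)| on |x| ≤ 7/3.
2401*cosh(7/12)/497664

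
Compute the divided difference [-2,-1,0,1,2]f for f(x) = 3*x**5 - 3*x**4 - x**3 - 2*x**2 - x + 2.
-3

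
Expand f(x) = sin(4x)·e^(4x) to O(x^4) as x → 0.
4*x + 16*x**2 + 64*x**3/3 + O(x**4)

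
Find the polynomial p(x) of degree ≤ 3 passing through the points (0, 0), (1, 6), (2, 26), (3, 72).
2*x**3 + x**2 + 3*x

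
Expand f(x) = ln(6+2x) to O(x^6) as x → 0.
log(6) + x/3 - x**2/18 + x**3/81 - x**4/324 + x**5/1215 + O(x**6)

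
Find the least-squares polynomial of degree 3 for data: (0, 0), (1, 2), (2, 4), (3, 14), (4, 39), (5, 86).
5/126 + (3067/756)x + (-433/126)x² + (131/108)x³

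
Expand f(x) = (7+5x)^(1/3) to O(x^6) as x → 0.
7**(1/3) + 5*7**(1/3)*x/21 - 25*7**(1/3)*x**2/441 + 625*7**(1/3)*x**3/27783 - 6250*7**(1/3)*x**4/583443 + 68750*7**(1/3)*x**5/12252303 + O(x**6)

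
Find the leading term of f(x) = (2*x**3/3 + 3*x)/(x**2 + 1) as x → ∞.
2*x/3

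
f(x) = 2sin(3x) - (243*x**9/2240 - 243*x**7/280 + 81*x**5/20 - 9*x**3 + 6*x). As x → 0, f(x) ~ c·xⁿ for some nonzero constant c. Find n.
11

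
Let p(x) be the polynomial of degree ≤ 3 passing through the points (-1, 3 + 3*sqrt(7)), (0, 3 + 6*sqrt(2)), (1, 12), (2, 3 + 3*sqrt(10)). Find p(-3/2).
-105*sqrt(2)/8 - 15*sqrt(10)/16 + 237/16 + 105*sqrt(7)/16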